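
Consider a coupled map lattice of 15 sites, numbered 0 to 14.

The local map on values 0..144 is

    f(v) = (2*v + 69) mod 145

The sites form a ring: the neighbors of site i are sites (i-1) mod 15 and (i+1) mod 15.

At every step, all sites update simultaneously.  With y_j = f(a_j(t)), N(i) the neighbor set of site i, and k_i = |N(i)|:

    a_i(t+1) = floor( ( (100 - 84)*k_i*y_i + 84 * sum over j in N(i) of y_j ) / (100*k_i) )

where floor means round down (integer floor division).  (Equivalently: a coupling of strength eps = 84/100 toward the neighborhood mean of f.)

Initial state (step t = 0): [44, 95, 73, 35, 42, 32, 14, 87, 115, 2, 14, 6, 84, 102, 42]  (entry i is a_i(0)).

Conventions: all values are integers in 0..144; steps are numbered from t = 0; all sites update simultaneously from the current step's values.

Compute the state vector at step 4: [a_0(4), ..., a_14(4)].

Answer: [71, 91, 62, 103, 81, 103, 117, 114, 75, 91, 67, 121, 79, 108, 57]

Derivation:
t=0: [44, 95, 73, 35, 42, 32, 14, 87, 115, 2, 14, 6, 84, 102, 42]
t=1: [53, 52, 117, 55, 115, 65, 112, 60, 73, 56, 80, 92, 102, 62, 60]
t=2: [35, 22, 28, 14, 38, 13, 41, 37, 44, 70, 73, 106, 86, 79, 39]
t=3: [70, 128, 108, 68, 80, 17, 100, 30, 88, 44, 95, 91, 106, 54, 93]
t=4: [71, 91, 62, 103, 81, 103, 117, 114, 75, 91, 67, 121, 79, 108, 57]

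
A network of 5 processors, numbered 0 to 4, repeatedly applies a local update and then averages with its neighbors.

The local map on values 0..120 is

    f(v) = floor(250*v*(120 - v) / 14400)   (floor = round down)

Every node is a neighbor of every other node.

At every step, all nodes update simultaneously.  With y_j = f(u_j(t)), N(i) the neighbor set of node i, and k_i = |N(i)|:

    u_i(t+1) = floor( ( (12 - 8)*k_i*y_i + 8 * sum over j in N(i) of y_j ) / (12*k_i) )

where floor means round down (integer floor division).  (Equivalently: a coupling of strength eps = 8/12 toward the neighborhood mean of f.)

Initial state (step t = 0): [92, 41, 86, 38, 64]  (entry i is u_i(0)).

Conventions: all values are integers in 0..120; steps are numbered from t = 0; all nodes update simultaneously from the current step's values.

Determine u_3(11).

Answer: u_3(11) = 62

Derivation:
t=0: [92, 41, 86, 38, 64]
t=1: [51, 53, 52, 53, 54]
t=2: [61, 61, 61, 61, 61]
t=3: [62, 62, 62, 62, 62]
t=4: [62, 62, 62, 62, 62]
t=5: [62, 62, 62, 62, 62]
t=6: [62, 62, 62, 62, 62]
t=7: [62, 62, 62, 62, 62]
t=8: [62, 62, 62, 62, 62]
t=9: [62, 62, 62, 62, 62]
t=10: [62, 62, 62, 62, 62]
t=11: [62, 62, 62, 62, 62]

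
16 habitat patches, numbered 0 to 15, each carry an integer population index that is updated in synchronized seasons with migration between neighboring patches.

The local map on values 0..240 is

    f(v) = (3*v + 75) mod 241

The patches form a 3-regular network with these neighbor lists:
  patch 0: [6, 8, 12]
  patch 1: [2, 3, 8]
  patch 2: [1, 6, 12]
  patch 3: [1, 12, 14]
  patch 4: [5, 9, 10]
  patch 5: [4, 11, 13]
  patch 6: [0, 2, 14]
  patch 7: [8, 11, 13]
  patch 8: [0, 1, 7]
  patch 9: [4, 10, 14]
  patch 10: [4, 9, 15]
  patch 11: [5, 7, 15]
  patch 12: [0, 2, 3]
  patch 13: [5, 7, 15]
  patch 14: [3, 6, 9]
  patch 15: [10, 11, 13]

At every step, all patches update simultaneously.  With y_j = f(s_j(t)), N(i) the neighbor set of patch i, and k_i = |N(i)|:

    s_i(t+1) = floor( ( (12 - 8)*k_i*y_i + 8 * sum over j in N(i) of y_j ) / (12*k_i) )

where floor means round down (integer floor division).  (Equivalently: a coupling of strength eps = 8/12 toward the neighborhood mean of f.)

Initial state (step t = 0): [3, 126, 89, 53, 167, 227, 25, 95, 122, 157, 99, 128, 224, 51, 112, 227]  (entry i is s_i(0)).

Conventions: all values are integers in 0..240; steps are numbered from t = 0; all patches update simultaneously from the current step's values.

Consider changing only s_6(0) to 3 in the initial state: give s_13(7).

Simulating step by step:
t=0: [3, 126, 89, 53, 167, 227, 3, 95, 122, 157, 99, 128, 224, 51, 112, 227]
t=1: [96, 189, 104, 168, 82, 131, 106, 183, 158, 109, 86, 113, 101, 117, 141, 139]
t=2: [119, 122, 148, 101, 133, 173, 113, 141, 116, 95, 86, 141, 126, 145, 96, 103]
t=3: [189, 145, 142, 164, 149, 98, 135, 55, 151, 139, 140, 65, 151, 69, 136, 77]
t=4: [126, 42, 75, 45, 46, 67, 119, 105, 110, 15, 29, 105, 74, 109, 74, 40]
t=5: [162, 163, 119, 139, 141, 127, 136, 155, 179, 135, 171, 133, 125, 137, 134, 169]
t=6: [101, 100, 128, 120, 129, 127, 112, 100, 92, 159, 114, 160, 131, 84, 134, 109]
t=7: [158, 160, 190, 197, 176, 156, 188, 104, 126, 164, 159, 137, 197, 142, 175, 128]

Answer: s_13(7) = 142
Key observation: This trace re-runs the system from the modified initial state.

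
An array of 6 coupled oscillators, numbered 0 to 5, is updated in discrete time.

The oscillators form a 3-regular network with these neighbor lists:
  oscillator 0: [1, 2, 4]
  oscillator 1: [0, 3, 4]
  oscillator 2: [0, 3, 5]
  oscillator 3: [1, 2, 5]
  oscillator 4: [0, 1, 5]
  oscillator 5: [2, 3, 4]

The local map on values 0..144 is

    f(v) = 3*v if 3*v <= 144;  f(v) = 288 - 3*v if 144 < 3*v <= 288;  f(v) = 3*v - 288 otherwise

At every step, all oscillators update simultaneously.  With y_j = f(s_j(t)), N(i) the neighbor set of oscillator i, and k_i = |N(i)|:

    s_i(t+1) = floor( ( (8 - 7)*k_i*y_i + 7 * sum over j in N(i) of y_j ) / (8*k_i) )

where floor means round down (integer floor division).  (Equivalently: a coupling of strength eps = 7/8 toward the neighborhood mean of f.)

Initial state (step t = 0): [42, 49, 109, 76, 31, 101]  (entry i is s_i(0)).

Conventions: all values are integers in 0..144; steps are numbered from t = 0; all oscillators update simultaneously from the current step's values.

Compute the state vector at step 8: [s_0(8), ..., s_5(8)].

Answer: [21, 22, 39, 39, 21, 39]

Derivation:
t=0: [42, 49, 109, 76, 31, 101]
t=1: [95, 99, 63, 64, 93, 57]
t=2: [34, 32, 75, 77, 38, 74]
t=3: [92, 91, 73, 72, 91, 76]
t=4: [30, 30, 50, 51, 27, 53]
t=5: [101, 100, 120, 121, 100, 119]
t=6: [29, 31, 55, 54, 29, 55]
t=7: [99, 99, 113, 114, 99, 113]
t=8: [21, 22, 39, 39, 21, 39]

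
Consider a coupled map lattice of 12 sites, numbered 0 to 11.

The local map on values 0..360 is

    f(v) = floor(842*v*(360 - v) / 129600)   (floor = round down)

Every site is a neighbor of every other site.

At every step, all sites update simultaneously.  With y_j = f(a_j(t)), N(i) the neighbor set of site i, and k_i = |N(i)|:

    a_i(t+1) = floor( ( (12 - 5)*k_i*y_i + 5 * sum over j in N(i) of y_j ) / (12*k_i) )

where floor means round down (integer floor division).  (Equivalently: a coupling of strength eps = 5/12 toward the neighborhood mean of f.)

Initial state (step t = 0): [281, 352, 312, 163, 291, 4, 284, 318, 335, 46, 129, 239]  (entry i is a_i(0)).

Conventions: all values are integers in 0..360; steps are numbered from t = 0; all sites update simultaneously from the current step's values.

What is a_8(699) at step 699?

Answer: a_8(699) = 206
Key observation: The state at step 5, [206, 206, 206, 206, 206, 206, 206, 206, 206, 206, 206, 206], reappears at step 6: the system is in a cycle of period 1 from step 5 on.  Therefore the state at step 699 equals the state at step 5 + ((699 - 5) mod 1) = 5, which is [206, 206, 206, 206, 206, 206, 206, 206, 206, 206, 206, 206].

Derivation:
t=0: [281, 352, 312, 163, 291, 4, 284, 318, 335, 46, 129, 239]
t=1: [130, 61, 104, 164, 122, 56, 127, 98, 80, 102, 156, 153]
t=2: [184, 142, 172, 192, 181, 138, 183, 169, 157, 171, 190, 190]
t=3: [208, 204, 208, 208, 208, 202, 208, 208, 207, 208, 208, 208]
t=4: [205, 205, 205, 205, 205, 206, 205, 205, 205, 205, 205, 205]
t=5: [206, 206, 206, 206, 206, 206, 206, 206, 206, 206, 206, 206]
t=6: [206, 206, 206, 206, 206, 206, 206, 206, 206, 206, 206, 206]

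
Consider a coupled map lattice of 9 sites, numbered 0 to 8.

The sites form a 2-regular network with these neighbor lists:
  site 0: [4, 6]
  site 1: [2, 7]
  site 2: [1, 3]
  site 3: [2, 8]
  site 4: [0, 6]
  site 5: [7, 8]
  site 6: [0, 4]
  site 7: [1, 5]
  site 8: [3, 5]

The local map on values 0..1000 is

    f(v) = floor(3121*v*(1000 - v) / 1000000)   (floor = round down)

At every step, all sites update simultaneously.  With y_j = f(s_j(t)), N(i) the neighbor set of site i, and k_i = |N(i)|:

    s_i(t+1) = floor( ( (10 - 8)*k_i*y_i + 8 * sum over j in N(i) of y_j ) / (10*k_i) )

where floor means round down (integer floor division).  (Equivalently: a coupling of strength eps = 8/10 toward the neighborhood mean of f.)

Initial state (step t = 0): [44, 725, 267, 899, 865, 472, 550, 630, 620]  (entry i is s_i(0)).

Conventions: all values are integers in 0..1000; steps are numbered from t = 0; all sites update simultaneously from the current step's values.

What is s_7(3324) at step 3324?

Simulating step by step:
t=0: [44, 725, 267, 899, 865, 472, 550, 630, 620]
t=1: [480, 659, 484, 594, 434, 740, 352, 705, 571]
t=2: [746, 711, 737, 767, 749, 685, 760, 650, 693]
t=3: [580, 653, 600, 618, 581, 683, 584, 667, 624]
t=4: [758, 718, 727, 739, 759, 705, 759, 691, 710]
t=5: [570, 640, 616, 624, 570, 653, 570, 645, 628]
t=6: [764, 724, 728, 733, 764, 718, 764, 713, 721]
t=7: [562, 627, 616, 620, 562, 632, 562, 629, 621]
t=8: [768, 732, 733, 735, 768, 729, 768, 727, 730]
t=9: [556, 614, 609, 611, 556, 616, 556, 615, 612]
t=10: [770, 740, 740, 741, 770, 739, 770, 738, 739]
t=11: [552, 601, 599, 600, 552, 601, 552, 601, 599]
t=12: [771, 748, 748, 749, 771, 748, 771, 748, 748]
t=13: [551, 588, 587, 587, 551, 588, 551, 588, 587]
t=14: [772, 756, 756, 756, 772, 756, 772, 756, 756]
t=15: [549, 575, 575, 575, 549, 575, 549, 575, 575]
t=16: [772, 762, 762, 762, 772, 762, 772, 762, 762]
t=17: [549, 566, 566, 566, 549, 566, 549, 566, 566]
t=18: [772, 766, 766, 766, 772, 766, 772, 766, 766]
t=19: [549, 559, 559, 559, 549, 559, 549, 559, 559]
t=20: [772, 769, 769, 769, 772, 769, 772, 769, 769]
t=21: [549, 554, 554, 554, 549, 554, 549, 554, 554]
t=22: [772, 771, 771, 771, 772, 771, 772, 771, 771]
t=23: [549, 551, 551, 551, 549, 551, 549, 551, 551]
t=24: [772, 772, 772, 772, 772, 772, 772, 772, 772]
t=25: [549, 549, 549, 549, 549, 549, 549, 549, 549]
t=26: [772, 772, 772, 772, 772, 772, 772, 772, 772]

Answer: s_7(3324) = 772
Key observation: The state at step 24, [772, 772, 772, 772, 772, 772, 772, 772, 772], reappears at step 26: the system is in a cycle of period 2 from step 24 on.  Therefore the state at step 3324 equals the state at step 24 + ((3324 - 24) mod 2) = 24, which is [772, 772, 772, 772, 772, 772, 772, 772, 772].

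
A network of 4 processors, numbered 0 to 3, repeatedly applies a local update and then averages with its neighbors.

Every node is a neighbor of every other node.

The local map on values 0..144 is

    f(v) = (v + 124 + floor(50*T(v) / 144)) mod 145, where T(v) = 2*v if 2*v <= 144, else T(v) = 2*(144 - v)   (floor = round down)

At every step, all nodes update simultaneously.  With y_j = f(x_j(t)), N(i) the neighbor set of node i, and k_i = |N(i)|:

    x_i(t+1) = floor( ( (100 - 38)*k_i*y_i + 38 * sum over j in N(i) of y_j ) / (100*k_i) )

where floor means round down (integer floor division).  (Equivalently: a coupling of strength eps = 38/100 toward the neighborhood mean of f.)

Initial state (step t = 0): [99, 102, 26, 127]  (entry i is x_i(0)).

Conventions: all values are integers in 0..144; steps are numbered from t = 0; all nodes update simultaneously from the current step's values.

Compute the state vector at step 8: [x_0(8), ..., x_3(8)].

Simulating step by step:
t=0: [99, 102, 26, 127]
t=1: [99, 99, 56, 103]
t=2: [104, 104, 86, 105]
t=3: [109, 109, 107, 109]
t=4: [111, 111, 111, 111]
t=5: [112, 112, 112, 112]
t=6: [113, 113, 113, 113]
t=7: [113, 113, 113, 113]
t=8: [113, 113, 113, 113]

Answer: [113, 113, 113, 113]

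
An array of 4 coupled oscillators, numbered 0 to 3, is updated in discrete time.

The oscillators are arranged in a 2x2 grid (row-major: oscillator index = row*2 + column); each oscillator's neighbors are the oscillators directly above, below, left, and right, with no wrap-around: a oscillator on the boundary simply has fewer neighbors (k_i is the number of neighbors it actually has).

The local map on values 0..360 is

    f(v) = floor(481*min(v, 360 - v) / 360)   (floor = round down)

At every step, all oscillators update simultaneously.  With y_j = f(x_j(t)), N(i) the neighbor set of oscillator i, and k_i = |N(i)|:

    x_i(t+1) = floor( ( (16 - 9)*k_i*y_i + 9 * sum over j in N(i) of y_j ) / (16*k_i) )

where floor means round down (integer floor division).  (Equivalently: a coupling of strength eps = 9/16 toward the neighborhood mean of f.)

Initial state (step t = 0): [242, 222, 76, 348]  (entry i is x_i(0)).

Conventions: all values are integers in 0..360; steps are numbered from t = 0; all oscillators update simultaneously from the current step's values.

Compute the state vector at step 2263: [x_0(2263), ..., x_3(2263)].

Simulating step by step:
t=0: [242, 222, 76, 348]
t=1: [148, 129, 92, 87]
t=2: [168, 163, 141, 133]
t=3: [211, 207, 195, 191]
t=4: [206, 208, 215, 217]
t=5: [201, 200, 195, 194]
t=6: [214, 214, 218, 218]
t=7: [193, 193, 190, 190]
t=8: [224, 224, 225, 225]
t=9: [180, 180, 180, 180]
t=10: [240, 240, 240, 240]
t=11: [160, 160, 160, 160]
t=12: [213, 213, 213, 213]
t=13: [196, 196, 196, 196]
t=14: [219, 219, 219, 219]
t=15: [188, 188, 188, 188]
t=16: [229, 229, 229, 229]
t=17: [175, 175, 175, 175]
t=18: [233, 233, 233, 233]
t=19: [169, 169, 169, 169]
t=20: [225, 225, 225, 225]
t=21: [180, 180, 180, 180]

Answer: [169, 169, 169, 169]
Key observation: The state at step 9, [180, 180, 180, 180], reappears at step 21: the system is in a cycle of period 12 from step 9 on.  Therefore the state at step 2263 equals the state at step 9 + ((2263 - 9) mod 12) = 19, which is [169, 169, 169, 169].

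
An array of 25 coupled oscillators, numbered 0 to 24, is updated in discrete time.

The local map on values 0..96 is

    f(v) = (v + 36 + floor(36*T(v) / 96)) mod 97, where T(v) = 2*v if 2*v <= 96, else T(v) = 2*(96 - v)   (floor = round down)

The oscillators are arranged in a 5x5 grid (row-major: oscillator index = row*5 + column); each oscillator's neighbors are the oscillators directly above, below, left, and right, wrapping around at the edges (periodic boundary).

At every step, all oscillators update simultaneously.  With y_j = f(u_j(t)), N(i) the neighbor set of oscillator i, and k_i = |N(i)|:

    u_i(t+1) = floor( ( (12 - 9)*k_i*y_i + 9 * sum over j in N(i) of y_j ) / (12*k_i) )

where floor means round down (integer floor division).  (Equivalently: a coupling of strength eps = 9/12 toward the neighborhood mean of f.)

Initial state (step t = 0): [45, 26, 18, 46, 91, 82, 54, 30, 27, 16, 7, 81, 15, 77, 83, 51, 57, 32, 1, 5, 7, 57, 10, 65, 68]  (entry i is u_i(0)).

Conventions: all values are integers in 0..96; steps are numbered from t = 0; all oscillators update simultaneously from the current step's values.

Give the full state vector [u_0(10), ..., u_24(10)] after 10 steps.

Answer: [34, 34, 34, 34, 34, 34, 34, 34, 34, 34, 34, 34, 34, 34, 34, 34, 34, 34, 34, 34, 34, 34, 34, 34, 34]

Derivation:
t=0: [45, 26, 18, 46, 91, 82, 54, 30, 27, 16, 7, 81, 15, 77, 83, 51, 57, 32, 1, 5, 7, 57, 10, 65, 68]
t=1: [40, 45, 61, 44, 32, 36, 49, 66, 58, 49, 33, 37, 60, 47, 42, 36, 38, 56, 45, 33, 29, 45, 52, 32, 35]
t=2: [39, 18, 22, 48, 32, 28, 14, 25, 22, 30, 26, 28, 20, 20, 46, 52, 10, 19, 47, 29, 26, 29, 36, 33, 68]
t=3: [62, 59, 50, 68, 50, 65, 74, 72, 67, 72, 60, 70, 74, 52, 65, 62, 62, 44, 65, 38, 47, 59, 60, 37, 73]
t=4: [24, 25, 26, 21, 26, 27, 27, 27, 27, 26, 26, 27, 25, 26, 22, 21, 24, 24, 15, 21, 25, 24, 19, 21, 17]
t=5: [79, 79, 77, 77, 75, 81, 82, 81, 80, 80, 78, 80, 80, 76, 77, 76, 77, 73, 72, 69, 74, 76, 75, 68, 73]
t=6: [29, 30, 30, 29, 29, 30, 30, 30, 30, 30, 30, 30, 30, 30, 29, 29, 30, 29, 28, 29, 29, 29, 29, 28, 28]
t=7: [86, 87, 87, 86, 86, 87, 88, 88, 87, 87, 87, 88, 87, 87, 87, 86, 86, 86, 85, 85, 85, 86, 86, 85, 85]
t=8: [32, 32, 32, 32, 32, 32, 32, 32, 32, 32, 32, 32, 32, 32, 32, 32, 32, 32, 32, 32, 32, 32, 32, 32, 32]
t=9: [92, 92, 92, 92, 92, 92, 92, 92, 92, 92, 92, 92, 92, 92, 92, 92, 92, 92, 92, 92, 92, 92, 92, 92, 92]
t=10: [34, 34, 34, 34, 34, 34, 34, 34, 34, 34, 34, 34, 34, 34, 34, 34, 34, 34, 34, 34, 34, 34, 34, 34, 34]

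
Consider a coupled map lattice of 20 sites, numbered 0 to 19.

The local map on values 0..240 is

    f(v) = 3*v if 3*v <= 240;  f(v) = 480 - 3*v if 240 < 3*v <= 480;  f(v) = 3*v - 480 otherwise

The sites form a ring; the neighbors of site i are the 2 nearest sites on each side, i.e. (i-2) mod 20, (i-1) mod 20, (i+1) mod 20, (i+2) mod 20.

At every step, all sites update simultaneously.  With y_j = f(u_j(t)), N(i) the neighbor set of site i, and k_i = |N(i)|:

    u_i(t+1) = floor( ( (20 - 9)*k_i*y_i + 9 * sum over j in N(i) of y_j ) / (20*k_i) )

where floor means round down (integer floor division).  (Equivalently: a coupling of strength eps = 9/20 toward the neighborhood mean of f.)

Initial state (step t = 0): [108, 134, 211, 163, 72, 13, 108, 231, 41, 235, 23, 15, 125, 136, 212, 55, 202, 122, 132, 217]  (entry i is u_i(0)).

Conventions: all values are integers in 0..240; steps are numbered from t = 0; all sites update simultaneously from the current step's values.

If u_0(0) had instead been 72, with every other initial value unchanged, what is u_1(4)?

Simulating step by step:
t=0: [72, 134, 211, 163, 72, 13, 108, 231, 41, 235, 23, 15, 125, 136, 212, 55, 202, 122, 132, 217]
t=1: [173, 104, 142, 59, 158, 88, 152, 178, 142, 174, 93, 77, 96, 92, 138, 143, 127, 124, 116, 149]
t=2: [64, 126, 73, 147, 56, 148, 50, 67, 65, 83, 168, 198, 184, 172, 97, 81, 94, 94, 103, 68]
t=3: [183, 129, 176, 80, 142, 82, 150, 179, 175, 187, 82, 103, 80, 88, 165, 200, 198, 200, 183, 186]
t=4: [70, 100, 77, 180, 91, 171, 60, 75, 69, 101, 189, 180, 203, 180, 85, 118, 99, 108, 80, 82]

Answer: u_1(4) = 100
Key observation: This trace re-runs the system from the modified initial state.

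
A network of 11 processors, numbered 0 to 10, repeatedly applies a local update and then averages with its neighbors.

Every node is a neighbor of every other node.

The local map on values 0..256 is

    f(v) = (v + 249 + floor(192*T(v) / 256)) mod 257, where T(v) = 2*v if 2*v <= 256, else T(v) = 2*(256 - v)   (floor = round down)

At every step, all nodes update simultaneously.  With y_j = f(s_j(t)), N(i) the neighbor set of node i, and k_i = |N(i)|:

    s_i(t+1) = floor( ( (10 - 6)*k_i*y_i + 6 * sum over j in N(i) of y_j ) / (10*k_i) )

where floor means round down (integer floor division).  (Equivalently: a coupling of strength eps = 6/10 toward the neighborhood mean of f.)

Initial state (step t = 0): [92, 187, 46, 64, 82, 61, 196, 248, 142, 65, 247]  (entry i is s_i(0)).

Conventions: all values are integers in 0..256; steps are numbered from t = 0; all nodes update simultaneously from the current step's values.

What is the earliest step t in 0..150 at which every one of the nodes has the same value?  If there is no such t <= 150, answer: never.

Answer: 9
Key observation: Synchronization is absorbing here: once all nodes are equal they stay equal, and step 9 is the first all-equal step.

Derivation:
t=0: [92, 187, 46, 64, 82, 61, 196, 248, 142, 65, 247]  (not all equal)
t=1: [169, 102, 130, 146, 161, 143, 101, 180, 110, 146, 180]  (not all equal)
t=2: [61, 133, 67, 65, 62, 65, 132, 59, 52, 65, 59]  (not all equal)
t=3: [133, 102, 139, 137, 135, 137, 103, 132, 126, 137, 132]  (not all equal)
t=4: [74, 141, 73, 74, 74, 74, 141, 75, 74, 74, 75]  (not all equal)
t=5: [161, 117, 160, 161, 161, 161, 117, 162, 161, 161, 162]  (not all equal)
t=6: [36, 33, 37, 36, 36, 36, 33, 36, 36, 36, 36]  (not all equal)
t=7: [81, 78, 81, 81, 81, 81, 78, 81, 81, 81, 81]  (not all equal)
t=8: [193, 190, 193, 193, 193, 193, 190, 193, 193, 193, 193]  (not all equal)
t=9: [22, 22, 22, 22, 22, 22, 22, 22, 22, 22, 22]  (all equal)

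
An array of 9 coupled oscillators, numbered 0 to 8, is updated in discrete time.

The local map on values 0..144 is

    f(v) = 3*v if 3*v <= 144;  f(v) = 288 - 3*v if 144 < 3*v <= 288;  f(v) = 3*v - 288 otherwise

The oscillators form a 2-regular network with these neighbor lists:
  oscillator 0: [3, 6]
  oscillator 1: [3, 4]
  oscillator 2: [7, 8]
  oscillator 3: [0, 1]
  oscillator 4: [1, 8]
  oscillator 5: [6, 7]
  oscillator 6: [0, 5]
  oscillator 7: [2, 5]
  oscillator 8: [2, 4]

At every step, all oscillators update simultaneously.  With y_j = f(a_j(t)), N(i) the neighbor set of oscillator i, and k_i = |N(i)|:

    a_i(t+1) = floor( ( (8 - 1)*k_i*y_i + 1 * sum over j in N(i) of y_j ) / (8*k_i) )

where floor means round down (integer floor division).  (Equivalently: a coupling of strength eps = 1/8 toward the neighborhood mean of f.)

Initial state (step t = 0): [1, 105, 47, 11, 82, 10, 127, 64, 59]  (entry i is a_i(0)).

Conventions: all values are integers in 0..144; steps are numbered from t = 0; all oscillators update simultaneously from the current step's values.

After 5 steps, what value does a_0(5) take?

Answer: a_0(5) = 55

Derivation:
t=0: [1, 105, 47, 11, 82, 10, 127, 64, 59]
t=1: [10, 28, 136, 30, 45, 38, 83, 94, 108]
t=2: [34, 87, 107, 85, 125, 102, 43, 19, 47]
t=3: [99, 31, 41, 36, 86, 27, 120, 53, 130]
t=4: [19, 90, 122, 100, 38, 83, 68, 125, 98]
t=5: [55, 23, 74, 15, 101, 44, 79, 83, 17]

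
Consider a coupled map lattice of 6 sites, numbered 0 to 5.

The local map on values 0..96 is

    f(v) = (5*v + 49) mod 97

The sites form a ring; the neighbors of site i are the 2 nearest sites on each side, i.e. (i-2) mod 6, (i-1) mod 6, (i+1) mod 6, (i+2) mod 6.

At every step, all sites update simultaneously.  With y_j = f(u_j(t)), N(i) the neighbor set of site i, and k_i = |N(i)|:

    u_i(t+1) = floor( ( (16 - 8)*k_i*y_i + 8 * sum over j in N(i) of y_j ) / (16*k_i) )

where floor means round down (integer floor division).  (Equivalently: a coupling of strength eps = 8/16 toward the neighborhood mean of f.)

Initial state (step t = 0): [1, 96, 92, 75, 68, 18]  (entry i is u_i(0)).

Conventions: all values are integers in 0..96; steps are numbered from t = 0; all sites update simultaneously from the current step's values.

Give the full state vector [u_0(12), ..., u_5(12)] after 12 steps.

Simulating step by step:
t=0: [1, 96, 92, 75, 68, 18]
t=1: [40, 41, 28, 31, 20, 37]
t=2: [58, 54, 68, 35, 50, 42]
t=3: [36, 32, 14, 27, 22, 46]
t=4: [40, 36, 35, 66, 59, 67]
t=5: [53, 50, 43, 70, 59, 75]
t=6: [32, 21, 46, 26, 44, 29]
t=7: [34, 51, 71, 68, 60, 28]
t=8: [34, 23, 20, 22, 45, 58]
t=9: [43, 56, 55, 61, 63, 53]
t=10: [55, 42, 47, 52, 60, 42]
t=11: [51, 58, 66, 43, 54, 54]
t=12: [30, 48, 63, 59, 38, 33]

Answer: [30, 48, 63, 59, 38, 33]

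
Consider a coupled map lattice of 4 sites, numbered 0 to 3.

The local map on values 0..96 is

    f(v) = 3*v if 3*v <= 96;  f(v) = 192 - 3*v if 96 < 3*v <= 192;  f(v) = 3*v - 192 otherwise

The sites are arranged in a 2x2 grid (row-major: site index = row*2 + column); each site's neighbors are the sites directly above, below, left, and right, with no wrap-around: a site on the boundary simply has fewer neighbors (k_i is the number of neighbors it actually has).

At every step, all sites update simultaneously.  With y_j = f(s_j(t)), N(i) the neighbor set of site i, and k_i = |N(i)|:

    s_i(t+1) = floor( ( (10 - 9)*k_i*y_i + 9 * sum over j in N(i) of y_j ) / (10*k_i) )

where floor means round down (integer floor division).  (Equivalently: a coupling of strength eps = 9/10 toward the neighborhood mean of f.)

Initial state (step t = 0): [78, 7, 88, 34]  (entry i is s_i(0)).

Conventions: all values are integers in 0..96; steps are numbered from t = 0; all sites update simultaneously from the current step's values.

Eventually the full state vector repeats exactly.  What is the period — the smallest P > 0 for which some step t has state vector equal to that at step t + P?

Simulating step by step:
t=0: [78, 7, 88, 34]
t=1: [46, 61, 66, 50]
t=2: [12, 44, 43, 10]
t=3: [58, 35, 36, 58]
t=4: [78, 24, 24, 78]
t=5: [69, 45, 45, 69]
t=6: [52, 19, 19, 52]
t=7: [54, 38, 38, 54]
t=8: [73, 34, 34, 73]
t=9: [83, 33, 33, 83]
t=10: [89, 60, 60, 89]
t=11: [18, 68, 68, 18]
t=12: [16, 49, 49, 16]
t=13: [45, 47, 47, 45]
t=14: [51, 56, 56, 51]
t=15: [25, 37, 37, 25]
t=16: [80, 75, 75, 80]
t=17: [34, 46, 46, 34]
t=18: [57, 86, 86, 57]
t=19: [61, 25, 25, 61]
t=20: [68, 15, 15, 68]
t=21: [41, 15, 15, 41]
t=22: [47, 66, 66, 47]
t=23: [10, 46, 46, 10]
t=24: [51, 32, 32, 51]
t=25: [90, 44, 44, 90]
t=26: [61, 76, 76, 61]
t=27: [33, 11, 11, 33]
t=28: [39, 87, 87, 39]
t=29: [69, 74, 74, 69]
t=30: [28, 16, 16, 28]
t=31: [51, 80, 80, 51]
t=32: [47, 39, 39, 47]
t=33: [72, 53, 53, 72]
t=34: [32, 24, 24, 32]
t=35: [74, 93, 93, 74]
t=36: [81, 35, 35, 81]
t=37: [83, 54, 54, 83]
t=38: [32, 54, 54, 32]
t=39: [36, 89, 89, 36]
t=40: [75, 83, 83, 75]
t=41: [54, 35, 35, 54]
t=42: [81, 35, 35, 81]

Answer: 6
Key observation: The state at step 36, [81, 35, 35, 81], reappears at step 42 — and no state repeats earlier — so the cycle the system enters has period 6.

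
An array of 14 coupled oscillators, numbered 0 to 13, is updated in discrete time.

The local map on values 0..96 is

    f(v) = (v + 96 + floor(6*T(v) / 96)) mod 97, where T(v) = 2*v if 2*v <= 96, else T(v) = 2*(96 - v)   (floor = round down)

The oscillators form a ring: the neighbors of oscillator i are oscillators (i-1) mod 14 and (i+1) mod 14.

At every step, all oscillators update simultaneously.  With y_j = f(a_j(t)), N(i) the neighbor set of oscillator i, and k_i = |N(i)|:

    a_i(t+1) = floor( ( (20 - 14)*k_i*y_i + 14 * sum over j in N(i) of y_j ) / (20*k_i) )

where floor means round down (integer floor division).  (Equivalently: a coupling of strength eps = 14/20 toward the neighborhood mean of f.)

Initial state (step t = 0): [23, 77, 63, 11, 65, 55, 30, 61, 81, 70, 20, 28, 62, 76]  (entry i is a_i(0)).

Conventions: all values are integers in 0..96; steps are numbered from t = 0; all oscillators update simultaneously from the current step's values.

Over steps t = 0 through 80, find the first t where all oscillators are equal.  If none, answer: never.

Simulating step by step:
t=0: [23, 77, 63, 11, 65, 55, 30, 61, 81, 70, 20, 28, 62, 76]  (not all equal)
t=1: [61, 54, 50, 49, 44, 52, 52, 58, 71, 57, 42, 39, 56, 54]  (not all equal)
t=2: [59, 58, 55, 51, 52, 53, 57, 63, 64, 59, 49, 49, 53, 60]  (not all equal)
t=3: [62, 60, 58, 56, 56, 57, 61, 64, 64, 60, 56, 54, 57, 60]  (not all equal)
t=4: [63, 63, 61, 60, 60, 61, 63, 65, 65, 63, 60, 59, 60, 62]  (not all equal)
t=5: [65, 65, 64, 63, 63, 64, 65, 66, 66, 65, 63, 62, 63, 64]  (not all equal)
t=6: [67, 67, 66, 66, 66, 66, 67, 67, 67, 67, 66, 65, 66, 66]  (not all equal)
t=7: [68, 68, 68, 68, 68, 68, 68, 69, 69, 68, 68, 67, 67, 68]  (not all equal)
t=8: [70, 70, 70, 70, 70, 70, 70, 70, 70, 70, 69, 69, 69, 69]  (not all equal)
t=9: [71, 72, 72, 72, 72, 72, 72, 72, 72, 71, 71, 71, 71, 71]  (not all equal)
t=10: [73, 73, 74, 74, 74, 74, 74, 74, 73, 73, 73, 73, 73, 73]  (not all equal)
t=11: [74, 74, 74, 75, 75, 75, 75, 74, 74, 74, 74, 74, 74, 74]  (not all equal)
t=12: [75, 75, 75, 75, 76, 76, 75, 75, 75, 75, 75, 75, 75, 75]  (not all equal)
t=13: [76, 76, 76, 76, 76, 76, 76, 76, 76, 76, 76, 76, 76, 76]  (all equal)

Answer: 13
Key observation: Synchronization is absorbing here: once all oscillators are equal they stay equal, and step 13 is the first all-equal step.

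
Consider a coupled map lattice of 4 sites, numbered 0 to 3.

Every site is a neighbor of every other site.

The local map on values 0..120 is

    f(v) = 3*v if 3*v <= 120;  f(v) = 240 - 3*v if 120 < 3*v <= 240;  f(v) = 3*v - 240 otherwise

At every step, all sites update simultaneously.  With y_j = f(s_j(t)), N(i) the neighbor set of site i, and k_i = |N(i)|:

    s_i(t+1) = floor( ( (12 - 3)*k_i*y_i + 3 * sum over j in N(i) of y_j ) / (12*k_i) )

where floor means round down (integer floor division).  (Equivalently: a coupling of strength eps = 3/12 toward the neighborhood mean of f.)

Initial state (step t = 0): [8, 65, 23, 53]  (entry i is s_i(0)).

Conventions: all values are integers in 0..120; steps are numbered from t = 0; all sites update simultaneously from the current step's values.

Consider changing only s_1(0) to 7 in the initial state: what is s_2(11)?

Simulating step by step:
t=0: [8, 7, 23, 53]
t=1: [32, 30, 62, 70]
t=2: [86, 82, 58, 42]
t=3: [29, 21, 61, 93]
t=4: [78, 62, 58, 46]
t=5: [23, 55, 63, 87]
t=6: [64, 68, 52, 32]
t=7: [54, 46, 78, 86]
t=8: [69, 85, 21, 29]
t=9: [38, 26, 58, 74]
t=10: [99, 75, 67, 35]
t=11: [56, 28, 44, 88]

Answer: s_2(11) = 44
Key observation: This trace re-runs the system from the modified initial state.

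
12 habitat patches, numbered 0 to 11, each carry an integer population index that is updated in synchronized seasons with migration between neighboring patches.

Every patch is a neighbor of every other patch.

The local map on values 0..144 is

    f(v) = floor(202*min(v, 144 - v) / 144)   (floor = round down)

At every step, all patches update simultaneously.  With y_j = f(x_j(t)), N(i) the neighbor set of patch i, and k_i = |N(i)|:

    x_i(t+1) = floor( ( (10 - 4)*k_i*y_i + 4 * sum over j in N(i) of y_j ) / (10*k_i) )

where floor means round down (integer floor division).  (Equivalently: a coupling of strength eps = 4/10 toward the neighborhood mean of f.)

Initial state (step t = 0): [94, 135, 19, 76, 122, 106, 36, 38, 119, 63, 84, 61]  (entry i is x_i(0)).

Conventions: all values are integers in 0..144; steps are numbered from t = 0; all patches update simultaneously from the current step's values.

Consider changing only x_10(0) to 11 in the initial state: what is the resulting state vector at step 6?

Answer: [78, 83, 81, 81, 81, 76, 77, 76, 79, 81, 83, 81]
Key observation: This trace re-runs the system from the modified initial state.

Derivation:
t=0: [94, 135, 19, 76, 122, 106, 36, 38, 119, 63, 11, 61]
t=1: [61, 29, 36, 75, 39, 52, 50, 52, 41, 71, 30, 70]
t=2: [78, 52, 58, 84, 60, 70, 69, 70, 62, 86, 54, 85]
t=3: [89, 78, 83, 84, 84, 92, 91, 92, 85, 83, 79, 83]
t=4: [79, 87, 83, 83, 83, 76, 77, 76, 81, 83, 87, 83]
t=5: [89, 82, 85, 85, 85, 91, 90, 91, 87, 85, 82, 85]
t=6: [78, 83, 81, 81, 81, 76, 77, 76, 79, 81, 83, 81]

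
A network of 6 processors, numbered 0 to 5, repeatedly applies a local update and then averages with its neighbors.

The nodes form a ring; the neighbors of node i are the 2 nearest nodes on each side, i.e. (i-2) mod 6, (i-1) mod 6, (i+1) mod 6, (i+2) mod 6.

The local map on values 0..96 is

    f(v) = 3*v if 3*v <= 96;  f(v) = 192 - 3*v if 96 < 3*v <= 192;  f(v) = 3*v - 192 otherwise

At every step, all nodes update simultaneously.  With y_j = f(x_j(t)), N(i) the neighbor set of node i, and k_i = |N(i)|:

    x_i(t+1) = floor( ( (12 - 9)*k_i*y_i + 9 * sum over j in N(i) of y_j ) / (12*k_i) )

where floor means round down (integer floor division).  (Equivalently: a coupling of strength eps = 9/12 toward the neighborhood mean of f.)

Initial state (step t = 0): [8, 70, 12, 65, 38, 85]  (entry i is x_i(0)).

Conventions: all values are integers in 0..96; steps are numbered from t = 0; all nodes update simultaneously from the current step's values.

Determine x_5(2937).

Simulating step by step:
t=0: [8, 70, 12, 65, 38, 85]
t=1: [42, 28, 32, 37, 43, 38]
t=2: [76, 81, 79, 80, 75, 74]
t=3: [38, 42, 42, 41, 38, 39]
t=4: [72, 70, 71, 70, 73, 73]
t=5: [23, 21, 21, 21, 23, 23]
t=6: [66, 65, 65, 65, 66, 66]
t=7: [4, 4, 4, 4, 4, 4]
t=8: [12, 12, 12, 12, 12, 12]
t=9: [36, 36, 36, 36, 36, 36]
t=10: [84, 84, 84, 84, 84, 84]
t=11: [60, 60, 60, 60, 60, 60]
t=12: [12, 12, 12, 12, 12, 12]

Answer: x_5(2937) = 36
Key observation: The state at step 8, [12, 12, 12, 12, 12, 12], reappears at step 12: the system is in a cycle of period 4 from step 8 on.  Therefore the state at step 2937 equals the state at step 8 + ((2937 - 8) mod 4) = 9, which is [36, 36, 36, 36, 36, 36].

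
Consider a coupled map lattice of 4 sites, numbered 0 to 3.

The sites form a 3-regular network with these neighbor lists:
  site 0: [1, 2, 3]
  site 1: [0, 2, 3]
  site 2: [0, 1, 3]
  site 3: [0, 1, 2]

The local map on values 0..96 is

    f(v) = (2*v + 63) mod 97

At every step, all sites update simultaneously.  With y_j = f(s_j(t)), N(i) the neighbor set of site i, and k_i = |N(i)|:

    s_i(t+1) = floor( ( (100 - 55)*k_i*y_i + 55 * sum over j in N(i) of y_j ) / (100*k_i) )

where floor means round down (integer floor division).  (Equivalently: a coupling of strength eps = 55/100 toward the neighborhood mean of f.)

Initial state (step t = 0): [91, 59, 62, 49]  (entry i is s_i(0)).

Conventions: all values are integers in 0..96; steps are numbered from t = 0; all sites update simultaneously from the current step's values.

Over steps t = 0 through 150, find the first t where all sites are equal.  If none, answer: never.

Simulating step by step:
t=0: [91, 59, 62, 49]  (not all equal)
t=1: [66, 75, 76, 70]  (not all equal)
t=2: [9, 14, 14, 11]  (not all equal)
t=3: [85, 88, 88, 86]  (not all equal)
t=4: [41, 43, 43, 42]  (not all equal)
t=5: [49, 50, 50, 50]  (not all equal)
t=6: [65, 65, 65, 65]  (all equal)

Answer: 6
Key observation: Synchronization is absorbing here: once all sites are equal they stay equal, and step 6 is the first all-equal step.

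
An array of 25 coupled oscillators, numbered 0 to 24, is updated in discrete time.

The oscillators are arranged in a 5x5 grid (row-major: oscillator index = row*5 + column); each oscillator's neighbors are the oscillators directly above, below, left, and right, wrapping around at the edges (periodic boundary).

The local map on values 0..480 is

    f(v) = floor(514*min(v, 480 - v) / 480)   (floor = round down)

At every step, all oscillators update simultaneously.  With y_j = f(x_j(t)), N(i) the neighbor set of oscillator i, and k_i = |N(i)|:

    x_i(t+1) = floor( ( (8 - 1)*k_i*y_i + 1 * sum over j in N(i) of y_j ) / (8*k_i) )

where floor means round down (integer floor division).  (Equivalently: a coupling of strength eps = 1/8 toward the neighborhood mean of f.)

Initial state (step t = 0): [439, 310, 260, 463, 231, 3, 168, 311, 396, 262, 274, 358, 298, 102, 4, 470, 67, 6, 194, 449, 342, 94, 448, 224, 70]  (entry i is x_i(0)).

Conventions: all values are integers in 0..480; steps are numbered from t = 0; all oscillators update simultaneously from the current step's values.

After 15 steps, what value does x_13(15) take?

Answer: x_13(15) = 248

Derivation:
t=0: [439, 310, 260, 463, 231, 3, 168, 311, 396, 262, 274, 358, 298, 102, 4, 470, 67, 6, 194, 449, 342, 94, 448, 224, 70]
t=1: [55, 176, 218, 41, 227, 23, 172, 179, 94, 214, 197, 134, 183, 110, 22, 23, 69, 21, 193, 38, 135, 101, 47, 219, 85]
t=2: [69, 182, 218, 62, 225, 42, 178, 189, 105, 212, 190, 145, 185, 118, 38, 35, 73, 35, 193, 45, 134, 108, 62, 216, 100]
t=3: [83, 188, 220, 83, 224, 60, 184, 199, 117, 212, 186, 156, 189, 127, 53, 47, 79, 49, 194, 54, 135, 115, 77, 216, 114]
t=4: [97, 195, 223, 102, 225, 78, 192, 210, 130, 213, 184, 167, 194, 136, 68, 58, 85, 63, 195, 63, 137, 123, 91, 217, 127]
t=5: [111, 203, 228, 121, 227, 95, 201, 220, 143, 216, 184, 177, 200, 146, 82, 69, 93, 77, 197, 73, 141, 131, 105, 220, 139]
t=6: [125, 212, 235, 140, 232, 112, 211, 231, 157, 220, 186, 188, 207, 157, 96, 80, 101, 91, 200, 84, 146, 140, 119, 224, 151]
t=7: [139, 222, 243, 158, 238, 128, 221, 243, 171, 225, 189, 199, 215, 169, 110, 91, 111, 105, 205, 95, 153, 149, 134, 229, 163]
t=8: [154, 232, 246, 177, 245, 145, 232, 249, 186, 231, 194, 210, 224, 180, 124, 103, 121, 120, 211, 107, 160, 159, 149, 236, 176]
t=9: [169, 243, 245, 195, 244, 162, 244, 245, 201, 239, 200, 221, 233, 192, 139, 115, 132, 135, 218, 120, 169, 170, 164, 244, 189]
t=10: [184, 248, 247, 212, 246, 179, 249, 249, 216, 247, 208, 233, 244, 205, 154, 128, 144, 150, 226, 134, 178, 182, 179, 246, 202]
t=11: [199, 244, 246, 229, 246, 195, 245, 246, 231, 244, 217, 245, 247, 219, 169, 142, 157, 166, 235, 148, 189, 194, 193, 246, 215]
t=12: [214, 249, 248, 245, 248, 211, 249, 249, 246, 248, 227, 247, 246, 233, 184, 156, 171, 182, 245, 163, 201, 207, 207, 247, 228]
t=13: [229, 245, 247, 250, 247, 227, 246, 247, 249, 245, 238, 246, 248, 247, 200, 171, 186, 198, 246, 179, 215, 220, 221, 248, 241]
t=14: [244, 250, 248, 246, 249, 243, 249, 248, 247, 249, 250, 248, 247, 247, 216, 187, 201, 214, 246, 195, 229, 234, 236, 247, 251]
t=15: [251, 246, 248, 249, 247, 252, 247, 248, 248, 246, 244, 246, 248, 248, 231, 203, 217, 230, 247, 210, 243, 248, 251, 249, 244]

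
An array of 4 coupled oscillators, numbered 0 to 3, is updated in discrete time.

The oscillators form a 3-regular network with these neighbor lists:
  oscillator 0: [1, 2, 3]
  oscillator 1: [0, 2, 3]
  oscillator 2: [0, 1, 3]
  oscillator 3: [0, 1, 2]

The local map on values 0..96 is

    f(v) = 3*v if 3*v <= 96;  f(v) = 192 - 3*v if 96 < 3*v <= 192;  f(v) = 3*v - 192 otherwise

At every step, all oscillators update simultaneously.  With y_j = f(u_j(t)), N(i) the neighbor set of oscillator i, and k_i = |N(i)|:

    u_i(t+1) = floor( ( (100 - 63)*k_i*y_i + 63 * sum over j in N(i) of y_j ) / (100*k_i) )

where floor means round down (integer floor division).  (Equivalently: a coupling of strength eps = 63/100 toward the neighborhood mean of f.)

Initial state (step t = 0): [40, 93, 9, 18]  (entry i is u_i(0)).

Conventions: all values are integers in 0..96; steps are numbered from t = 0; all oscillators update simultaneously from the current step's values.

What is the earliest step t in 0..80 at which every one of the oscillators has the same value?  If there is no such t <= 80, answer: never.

Simulating step by step:
t=0: [40, 93, 9, 18]  (not all equal)
t=1: [61, 64, 54, 59]  (not all equal)
t=2: [12, 11, 16, 13]  (not all equal)
t=3: [38, 38, 40, 39]  (not all equal)
t=4: [76, 76, 75, 75]  (not all equal)
t=5: [34, 34, 34, 34]  (all equal)

Answer: 5
Key observation: Synchronization is absorbing here: once all oscillators are equal they stay equal, and step 5 is the first all-equal step.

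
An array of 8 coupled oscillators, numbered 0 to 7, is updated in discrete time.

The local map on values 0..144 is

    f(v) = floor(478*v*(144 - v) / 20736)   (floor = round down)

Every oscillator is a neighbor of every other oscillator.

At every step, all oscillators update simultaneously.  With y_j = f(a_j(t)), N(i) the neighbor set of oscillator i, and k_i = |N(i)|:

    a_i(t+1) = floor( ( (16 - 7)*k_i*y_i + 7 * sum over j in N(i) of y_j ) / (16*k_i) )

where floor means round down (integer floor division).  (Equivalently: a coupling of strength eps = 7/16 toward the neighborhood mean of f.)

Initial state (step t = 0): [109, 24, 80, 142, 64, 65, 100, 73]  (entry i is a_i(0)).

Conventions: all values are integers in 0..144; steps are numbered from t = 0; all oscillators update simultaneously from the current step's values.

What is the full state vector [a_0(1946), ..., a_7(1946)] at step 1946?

Simulating step by step:
t=0: [109, 24, 80, 142, 64, 65, 100, 73]
t=1: [89, 78, 104, 48, 104, 104, 96, 105]
t=2: [107, 110, 98, 104, 98, 98, 104, 98]
t=3: [94, 91, 100, 96, 100, 100, 96, 100]
t=4: [106, 107, 102, 105, 102, 102, 105, 102]
t=5: [93, 93, 96, 94, 96, 96, 94, 96]
t=6: [108, 108, 106, 107, 106, 106, 107, 106]
t=7: [90, 90, 91, 91, 91, 91, 91, 91]
t=8: [111, 111, 111, 111, 111, 111, 111, 111]
t=9: [84, 84, 84, 84, 84, 84, 84, 84]
t=10: [116, 116, 116, 116, 116, 116, 116, 116]
t=11: [74, 74, 74, 74, 74, 74, 74, 74]
t=12: [119, 119, 119, 119, 119, 119, 119, 119]
t=13: [68, 68, 68, 68, 68, 68, 68, 68]
t=14: [119, 119, 119, 119, 119, 119, 119, 119]

Answer: [119, 119, 119, 119, 119, 119, 119, 119]
Key observation: The state at step 12, [119, 119, 119, 119, 119, 119, 119, 119], reappears at step 14: the system is in a cycle of period 2 from step 12 on.  Therefore the state at step 1946 equals the state at step 12 + ((1946 - 12) mod 2) = 12, which is [119, 119, 119, 119, 119, 119, 119, 119].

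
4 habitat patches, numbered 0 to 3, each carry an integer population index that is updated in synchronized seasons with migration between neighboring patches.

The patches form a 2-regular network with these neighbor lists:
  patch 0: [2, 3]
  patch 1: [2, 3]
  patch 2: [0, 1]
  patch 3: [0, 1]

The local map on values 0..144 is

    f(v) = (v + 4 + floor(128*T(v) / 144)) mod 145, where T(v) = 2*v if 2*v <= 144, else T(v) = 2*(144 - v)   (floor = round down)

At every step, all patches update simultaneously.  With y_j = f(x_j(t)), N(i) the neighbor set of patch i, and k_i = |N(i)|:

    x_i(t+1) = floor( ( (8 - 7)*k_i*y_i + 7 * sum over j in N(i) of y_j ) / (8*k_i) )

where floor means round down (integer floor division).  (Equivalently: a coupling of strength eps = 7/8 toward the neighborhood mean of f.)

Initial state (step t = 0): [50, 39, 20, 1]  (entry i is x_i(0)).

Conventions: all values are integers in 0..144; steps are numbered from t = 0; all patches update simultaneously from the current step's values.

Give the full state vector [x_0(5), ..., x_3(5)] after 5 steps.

Simulating step by step:
t=0: [50, 39, 20, 1]
t=1: [46, 42, 118, 111]
t=2: [38, 37, 112, 113]
t=3: [37, 36, 97, 97]
t=4: [47, 47, 96, 96]
t=5: [51, 51, 122, 122]

Answer: [51, 51, 122, 122]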